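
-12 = -12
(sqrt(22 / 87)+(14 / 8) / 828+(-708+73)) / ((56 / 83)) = -174558379 / 185472+83 * sqrt(1914) / 4872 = -940.41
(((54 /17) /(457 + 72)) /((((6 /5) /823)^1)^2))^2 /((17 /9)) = 23225462820950625 /5499435332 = 4223245.01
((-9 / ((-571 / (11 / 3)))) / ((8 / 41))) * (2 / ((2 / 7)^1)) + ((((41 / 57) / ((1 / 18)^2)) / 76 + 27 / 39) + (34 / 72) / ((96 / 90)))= 6.27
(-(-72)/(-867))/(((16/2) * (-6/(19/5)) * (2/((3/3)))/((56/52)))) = 133/37570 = 0.00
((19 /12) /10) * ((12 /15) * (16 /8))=19 /75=0.25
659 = 659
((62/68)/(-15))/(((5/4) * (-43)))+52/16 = 712973/219300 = 3.25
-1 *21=-21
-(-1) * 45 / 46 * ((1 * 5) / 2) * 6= 14.67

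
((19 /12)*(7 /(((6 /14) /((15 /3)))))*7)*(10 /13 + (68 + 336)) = 28577045 /78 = 366372.37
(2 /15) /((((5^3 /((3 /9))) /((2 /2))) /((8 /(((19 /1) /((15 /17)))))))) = 16 /121125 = 0.00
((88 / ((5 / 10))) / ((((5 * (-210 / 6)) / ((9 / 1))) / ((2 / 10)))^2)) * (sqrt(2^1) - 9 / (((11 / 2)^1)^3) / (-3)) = 31104 / 92640625 + 14256 * sqrt(2) / 765625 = 0.03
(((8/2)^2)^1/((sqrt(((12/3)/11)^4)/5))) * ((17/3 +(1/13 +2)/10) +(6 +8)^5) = 25380191771/78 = 325387073.99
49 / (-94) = -49 / 94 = -0.52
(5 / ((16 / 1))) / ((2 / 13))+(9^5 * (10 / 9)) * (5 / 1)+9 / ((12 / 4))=10497761 / 32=328055.03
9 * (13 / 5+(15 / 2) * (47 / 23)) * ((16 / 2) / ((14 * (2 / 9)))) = 47709 / 115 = 414.86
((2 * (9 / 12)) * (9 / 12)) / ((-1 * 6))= -3 / 16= -0.19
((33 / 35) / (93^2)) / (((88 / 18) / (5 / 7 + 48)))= 33 / 30380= 0.00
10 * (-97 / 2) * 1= -485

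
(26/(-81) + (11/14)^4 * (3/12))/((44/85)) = -238794155/547658496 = -0.44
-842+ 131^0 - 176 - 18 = -1035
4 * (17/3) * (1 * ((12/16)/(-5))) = -17/5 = -3.40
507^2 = 257049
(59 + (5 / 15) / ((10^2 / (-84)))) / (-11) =-1468 / 275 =-5.34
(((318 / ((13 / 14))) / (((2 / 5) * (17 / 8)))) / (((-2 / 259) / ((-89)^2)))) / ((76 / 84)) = -1918024841880 / 4199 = -456781338.86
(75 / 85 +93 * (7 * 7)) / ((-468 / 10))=-64570 / 663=-97.39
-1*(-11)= 11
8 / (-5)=-8 / 5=-1.60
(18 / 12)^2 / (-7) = -9 / 28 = -0.32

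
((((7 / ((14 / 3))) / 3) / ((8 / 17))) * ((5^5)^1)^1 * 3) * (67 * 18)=96103125 / 8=12012890.62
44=44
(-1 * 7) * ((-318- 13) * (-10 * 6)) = -139020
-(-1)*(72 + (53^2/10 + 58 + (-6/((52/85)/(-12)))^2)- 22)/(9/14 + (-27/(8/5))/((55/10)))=-3706201114/631215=-5871.54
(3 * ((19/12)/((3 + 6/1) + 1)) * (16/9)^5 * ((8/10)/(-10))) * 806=-4014473216/7381125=-543.88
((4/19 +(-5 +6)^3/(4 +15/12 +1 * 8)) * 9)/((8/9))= 2916/1007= 2.90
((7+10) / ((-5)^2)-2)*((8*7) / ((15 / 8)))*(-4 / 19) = 19712 / 2375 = 8.30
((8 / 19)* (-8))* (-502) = 1690.95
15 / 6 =5 / 2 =2.50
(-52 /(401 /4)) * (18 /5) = -3744 /2005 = -1.87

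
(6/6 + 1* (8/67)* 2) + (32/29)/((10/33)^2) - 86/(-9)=9972361/437175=22.81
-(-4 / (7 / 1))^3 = 64 / 343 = 0.19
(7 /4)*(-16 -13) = -203 /4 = -50.75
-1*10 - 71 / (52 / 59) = -4709 / 52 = -90.56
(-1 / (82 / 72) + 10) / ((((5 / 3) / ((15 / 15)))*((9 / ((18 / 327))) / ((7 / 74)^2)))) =9163 / 30590305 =0.00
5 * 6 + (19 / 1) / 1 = 49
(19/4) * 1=19/4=4.75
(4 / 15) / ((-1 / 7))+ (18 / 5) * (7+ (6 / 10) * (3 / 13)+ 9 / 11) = 287186 / 10725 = 26.78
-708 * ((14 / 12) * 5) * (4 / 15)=-3304 / 3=-1101.33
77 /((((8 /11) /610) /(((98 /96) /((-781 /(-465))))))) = 178368575 /4544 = 39253.65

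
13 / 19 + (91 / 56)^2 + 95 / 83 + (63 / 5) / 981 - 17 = -688547919 / 55005760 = -12.52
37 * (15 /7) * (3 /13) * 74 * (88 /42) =1807080 /637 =2836.86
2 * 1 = 2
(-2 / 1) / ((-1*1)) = 2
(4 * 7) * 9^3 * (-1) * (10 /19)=-204120 /19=-10743.16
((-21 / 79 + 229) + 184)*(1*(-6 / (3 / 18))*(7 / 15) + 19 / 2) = -1190119 / 395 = -3012.96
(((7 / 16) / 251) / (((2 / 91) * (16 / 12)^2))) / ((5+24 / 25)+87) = 20475 / 42665984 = 0.00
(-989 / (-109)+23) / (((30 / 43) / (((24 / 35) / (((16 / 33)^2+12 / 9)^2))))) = 44569283022 / 3477925675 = 12.81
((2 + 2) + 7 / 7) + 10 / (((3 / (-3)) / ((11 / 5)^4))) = -28657 / 125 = -229.26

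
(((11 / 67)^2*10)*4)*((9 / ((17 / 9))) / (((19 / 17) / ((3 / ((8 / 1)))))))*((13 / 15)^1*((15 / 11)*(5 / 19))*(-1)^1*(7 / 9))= -675675 / 1620529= -0.42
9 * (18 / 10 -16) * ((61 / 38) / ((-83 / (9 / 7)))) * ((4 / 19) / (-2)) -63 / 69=-30091458 / 24120215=-1.25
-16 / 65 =-0.25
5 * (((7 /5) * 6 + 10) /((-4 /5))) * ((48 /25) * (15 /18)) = -184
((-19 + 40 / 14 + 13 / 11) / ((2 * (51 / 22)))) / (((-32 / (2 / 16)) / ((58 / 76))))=87 / 9044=0.01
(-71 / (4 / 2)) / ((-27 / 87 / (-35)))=-72065 / 18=-4003.61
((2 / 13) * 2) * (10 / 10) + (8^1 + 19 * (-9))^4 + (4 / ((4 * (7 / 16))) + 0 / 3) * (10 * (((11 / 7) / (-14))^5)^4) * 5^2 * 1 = 705911761.31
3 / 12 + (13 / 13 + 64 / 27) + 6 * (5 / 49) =22399 / 5292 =4.23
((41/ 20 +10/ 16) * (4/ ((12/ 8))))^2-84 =-7451/ 225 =-33.12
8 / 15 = 0.53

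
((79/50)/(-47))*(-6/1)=237/1175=0.20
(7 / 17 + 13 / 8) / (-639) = -277 / 86904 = -0.00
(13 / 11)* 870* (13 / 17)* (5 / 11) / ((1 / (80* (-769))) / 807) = -36497727396000 / 2057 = -17743182982.98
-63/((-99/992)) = 6944/11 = 631.27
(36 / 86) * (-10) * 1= -180 / 43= -4.19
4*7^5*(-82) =-5512696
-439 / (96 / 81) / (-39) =3951 / 416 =9.50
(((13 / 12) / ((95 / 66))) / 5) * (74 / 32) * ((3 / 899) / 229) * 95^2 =301587 / 6587872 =0.05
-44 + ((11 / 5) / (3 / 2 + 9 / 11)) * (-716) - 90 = -207442 / 255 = -813.50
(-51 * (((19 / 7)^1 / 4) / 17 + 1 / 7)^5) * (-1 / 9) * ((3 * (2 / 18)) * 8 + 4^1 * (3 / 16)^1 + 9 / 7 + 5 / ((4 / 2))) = 335049618915 / 40247960080384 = 0.01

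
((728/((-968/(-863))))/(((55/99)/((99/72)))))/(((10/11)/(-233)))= -164683701/400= -411709.25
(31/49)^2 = 0.40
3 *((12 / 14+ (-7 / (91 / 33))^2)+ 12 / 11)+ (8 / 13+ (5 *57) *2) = 7753027 / 13013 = 595.79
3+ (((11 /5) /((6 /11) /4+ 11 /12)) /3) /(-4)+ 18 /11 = 34114 /7645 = 4.46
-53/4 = -13.25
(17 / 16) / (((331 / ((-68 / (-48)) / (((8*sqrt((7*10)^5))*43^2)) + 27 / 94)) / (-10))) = -2295 / 248912 - 289*sqrt(70) / 32244098611200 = -0.01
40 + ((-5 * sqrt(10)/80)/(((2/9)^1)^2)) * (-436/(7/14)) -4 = 36 + 8829 * sqrt(10)/8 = 3525.97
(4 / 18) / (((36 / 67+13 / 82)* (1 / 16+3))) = 175808 / 1685943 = 0.10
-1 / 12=-0.08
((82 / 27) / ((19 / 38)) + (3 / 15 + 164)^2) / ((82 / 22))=200235277 / 27675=7235.24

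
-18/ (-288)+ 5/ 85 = 33/ 272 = 0.12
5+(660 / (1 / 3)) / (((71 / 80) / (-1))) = -158045 / 71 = -2225.99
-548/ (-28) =137/ 7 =19.57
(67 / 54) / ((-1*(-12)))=67 / 648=0.10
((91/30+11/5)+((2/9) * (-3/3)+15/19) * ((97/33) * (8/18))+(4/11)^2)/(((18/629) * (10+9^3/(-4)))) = -21458374627/17321160285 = -1.24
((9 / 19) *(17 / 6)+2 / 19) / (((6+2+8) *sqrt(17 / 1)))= 0.02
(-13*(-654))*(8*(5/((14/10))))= 1700400/7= 242914.29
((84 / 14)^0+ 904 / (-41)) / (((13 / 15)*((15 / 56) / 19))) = -918232 / 533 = -1722.76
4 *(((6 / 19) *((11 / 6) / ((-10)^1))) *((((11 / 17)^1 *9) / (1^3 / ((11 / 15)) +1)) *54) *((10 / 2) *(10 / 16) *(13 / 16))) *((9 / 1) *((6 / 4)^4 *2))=-1178913285 / 165376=-7128.68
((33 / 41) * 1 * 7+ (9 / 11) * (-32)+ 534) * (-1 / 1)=-231567 / 451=-513.45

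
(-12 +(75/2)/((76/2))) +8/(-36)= -7685/684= -11.24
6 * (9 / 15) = 18 / 5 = 3.60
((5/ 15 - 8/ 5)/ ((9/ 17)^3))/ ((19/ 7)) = -34391/ 10935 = -3.15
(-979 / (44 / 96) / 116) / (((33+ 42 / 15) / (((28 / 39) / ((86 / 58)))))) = -24920 / 100061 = -0.25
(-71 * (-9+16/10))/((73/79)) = 207533/365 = 568.58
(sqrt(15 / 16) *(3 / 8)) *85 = 255 *sqrt(15) / 32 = 30.86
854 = 854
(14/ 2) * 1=7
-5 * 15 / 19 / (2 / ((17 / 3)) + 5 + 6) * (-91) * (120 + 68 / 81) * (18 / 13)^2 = 349431600 / 47671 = 7330.07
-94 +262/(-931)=-87776/931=-94.28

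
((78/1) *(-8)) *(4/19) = -2496/19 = -131.37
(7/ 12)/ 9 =0.06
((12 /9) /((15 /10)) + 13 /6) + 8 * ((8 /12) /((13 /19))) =2539 /234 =10.85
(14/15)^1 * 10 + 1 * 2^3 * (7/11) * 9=1820/33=55.15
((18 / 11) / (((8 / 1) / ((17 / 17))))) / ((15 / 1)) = 3 / 220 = 0.01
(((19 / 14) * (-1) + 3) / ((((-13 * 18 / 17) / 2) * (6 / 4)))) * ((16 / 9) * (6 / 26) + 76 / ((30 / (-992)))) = 191577488 / 479115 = 399.86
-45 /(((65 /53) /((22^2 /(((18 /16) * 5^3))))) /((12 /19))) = -2462592 /30875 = -79.76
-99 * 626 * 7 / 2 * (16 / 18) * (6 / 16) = -72303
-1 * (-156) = 156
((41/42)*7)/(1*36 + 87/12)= 82/519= 0.16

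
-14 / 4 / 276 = -7 / 552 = -0.01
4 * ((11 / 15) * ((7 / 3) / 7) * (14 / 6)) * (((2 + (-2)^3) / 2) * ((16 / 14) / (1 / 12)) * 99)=-46464 / 5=-9292.80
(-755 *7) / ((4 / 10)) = -26425 / 2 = -13212.50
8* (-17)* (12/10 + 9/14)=-8772/35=-250.63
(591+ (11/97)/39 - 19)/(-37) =-2163887/139971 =-15.46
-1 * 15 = -15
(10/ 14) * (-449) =-2245/ 7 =-320.71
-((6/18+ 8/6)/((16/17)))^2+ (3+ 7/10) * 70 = 589511/2304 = 255.86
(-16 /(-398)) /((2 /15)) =60 /199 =0.30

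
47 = 47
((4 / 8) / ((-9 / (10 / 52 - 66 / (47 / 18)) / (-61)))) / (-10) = 1869833 / 219960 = 8.50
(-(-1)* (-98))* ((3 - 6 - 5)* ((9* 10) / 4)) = 17640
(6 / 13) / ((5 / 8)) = 48 / 65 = 0.74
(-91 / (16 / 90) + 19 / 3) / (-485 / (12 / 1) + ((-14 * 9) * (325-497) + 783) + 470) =-1103 / 49930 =-0.02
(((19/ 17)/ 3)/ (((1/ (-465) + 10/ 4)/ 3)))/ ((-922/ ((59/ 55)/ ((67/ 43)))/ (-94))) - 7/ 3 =-92657233931/ 40252031061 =-2.30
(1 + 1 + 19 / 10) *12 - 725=-678.20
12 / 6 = 2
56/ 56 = 1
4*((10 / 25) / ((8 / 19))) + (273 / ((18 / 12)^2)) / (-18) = -397 / 135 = -2.94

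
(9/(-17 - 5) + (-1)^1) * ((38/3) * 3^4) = -1445.73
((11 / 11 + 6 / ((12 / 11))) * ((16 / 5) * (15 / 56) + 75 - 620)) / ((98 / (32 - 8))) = -297102 / 343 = -866.19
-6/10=-3/5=-0.60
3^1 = 3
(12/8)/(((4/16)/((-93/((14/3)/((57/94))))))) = -47709/658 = -72.51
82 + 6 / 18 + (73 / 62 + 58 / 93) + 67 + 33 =34249 / 186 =184.13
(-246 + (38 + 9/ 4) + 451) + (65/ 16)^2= 261.75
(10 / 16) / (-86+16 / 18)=-45 / 6128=-0.01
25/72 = 0.35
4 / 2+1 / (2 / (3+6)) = 6.50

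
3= 3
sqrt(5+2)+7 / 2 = sqrt(7)+7 / 2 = 6.15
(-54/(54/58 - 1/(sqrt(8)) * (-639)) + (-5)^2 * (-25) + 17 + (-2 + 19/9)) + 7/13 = -301251914948/496010853 - 716532 * sqrt(2)/4239409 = -607.59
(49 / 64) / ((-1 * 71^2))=-49 / 322624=-0.00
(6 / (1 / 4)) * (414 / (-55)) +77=-5701 / 55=-103.65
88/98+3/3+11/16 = 2027/784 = 2.59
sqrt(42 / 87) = sqrt(406) / 29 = 0.69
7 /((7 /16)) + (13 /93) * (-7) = 1397 /93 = 15.02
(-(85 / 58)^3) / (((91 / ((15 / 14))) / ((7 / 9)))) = -3070625 / 106531152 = -0.03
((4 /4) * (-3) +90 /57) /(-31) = 27 /589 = 0.05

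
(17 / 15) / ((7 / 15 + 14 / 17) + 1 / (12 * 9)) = 10404 / 11929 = 0.87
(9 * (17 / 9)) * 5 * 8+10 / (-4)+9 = 1373 / 2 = 686.50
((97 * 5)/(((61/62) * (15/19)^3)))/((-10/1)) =-20625013/205875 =-100.18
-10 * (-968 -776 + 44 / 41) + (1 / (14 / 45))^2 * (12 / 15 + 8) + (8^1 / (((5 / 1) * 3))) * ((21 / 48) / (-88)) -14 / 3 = 30966033419 / 1767920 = 17515.52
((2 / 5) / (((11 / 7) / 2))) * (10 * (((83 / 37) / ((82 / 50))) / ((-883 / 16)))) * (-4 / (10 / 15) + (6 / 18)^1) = 31606400 / 44203863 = 0.72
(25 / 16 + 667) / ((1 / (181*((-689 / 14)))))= -1334012173 / 224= -5955411.49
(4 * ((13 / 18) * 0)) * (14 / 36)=0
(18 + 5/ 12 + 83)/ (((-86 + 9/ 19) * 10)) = -23123/ 195000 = -0.12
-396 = -396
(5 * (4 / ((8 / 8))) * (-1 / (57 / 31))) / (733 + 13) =-310 / 21261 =-0.01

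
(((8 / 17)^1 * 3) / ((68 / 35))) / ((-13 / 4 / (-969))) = 47880 / 221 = 216.65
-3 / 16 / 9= -1 / 48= -0.02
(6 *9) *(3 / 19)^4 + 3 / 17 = 465321 / 2215457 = 0.21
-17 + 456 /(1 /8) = 3631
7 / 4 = 1.75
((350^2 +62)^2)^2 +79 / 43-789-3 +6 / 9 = 29108046995439468925499 / 129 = 225643775158445495546.50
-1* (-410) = 410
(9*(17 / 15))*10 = 102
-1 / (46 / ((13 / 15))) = -13 / 690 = -0.02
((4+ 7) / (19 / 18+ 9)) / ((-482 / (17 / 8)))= -1683 / 348968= -0.00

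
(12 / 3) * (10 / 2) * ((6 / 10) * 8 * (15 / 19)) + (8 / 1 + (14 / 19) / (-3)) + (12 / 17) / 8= 83.63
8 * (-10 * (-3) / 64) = 15 / 4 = 3.75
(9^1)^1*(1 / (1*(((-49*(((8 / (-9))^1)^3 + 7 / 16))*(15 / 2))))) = 69984 / 756805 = 0.09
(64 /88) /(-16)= -1 /22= -0.05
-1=-1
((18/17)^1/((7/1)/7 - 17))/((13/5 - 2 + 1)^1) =-45/1088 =-0.04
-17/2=-8.50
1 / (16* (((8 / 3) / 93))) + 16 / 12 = 1349 / 384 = 3.51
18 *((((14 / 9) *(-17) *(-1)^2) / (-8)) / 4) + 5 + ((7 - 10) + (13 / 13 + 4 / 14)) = 1017 / 56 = 18.16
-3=-3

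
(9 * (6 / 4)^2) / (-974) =-81 / 3896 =-0.02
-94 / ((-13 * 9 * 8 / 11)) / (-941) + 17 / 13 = 575375 / 440388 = 1.31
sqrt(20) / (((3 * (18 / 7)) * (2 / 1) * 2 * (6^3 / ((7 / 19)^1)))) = 49 * sqrt(5) / 443232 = 0.00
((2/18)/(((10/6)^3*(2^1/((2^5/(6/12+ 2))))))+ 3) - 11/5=596/625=0.95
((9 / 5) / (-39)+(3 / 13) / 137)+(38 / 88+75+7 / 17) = 504893347 / 6660940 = 75.80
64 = 64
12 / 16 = 3 / 4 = 0.75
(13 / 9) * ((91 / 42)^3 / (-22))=-28561 / 42768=-0.67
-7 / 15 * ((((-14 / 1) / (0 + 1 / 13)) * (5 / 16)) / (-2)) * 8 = -637 / 6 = -106.17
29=29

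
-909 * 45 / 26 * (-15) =613575 / 26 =23599.04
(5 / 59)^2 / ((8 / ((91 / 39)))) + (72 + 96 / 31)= 194495857 / 2589864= 75.10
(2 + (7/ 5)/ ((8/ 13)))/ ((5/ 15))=513/ 40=12.82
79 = 79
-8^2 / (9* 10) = -32 / 45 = -0.71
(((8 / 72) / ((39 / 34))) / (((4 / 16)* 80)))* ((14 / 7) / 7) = 17 / 12285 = 0.00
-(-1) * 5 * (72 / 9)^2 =320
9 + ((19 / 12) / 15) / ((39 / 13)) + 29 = 20539 / 540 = 38.04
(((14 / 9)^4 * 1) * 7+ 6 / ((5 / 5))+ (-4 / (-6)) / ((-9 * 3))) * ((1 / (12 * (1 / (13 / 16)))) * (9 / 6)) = 1001377 / 209952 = 4.77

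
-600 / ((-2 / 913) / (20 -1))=5204100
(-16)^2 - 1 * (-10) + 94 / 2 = 313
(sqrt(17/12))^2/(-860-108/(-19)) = -323/194784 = -0.00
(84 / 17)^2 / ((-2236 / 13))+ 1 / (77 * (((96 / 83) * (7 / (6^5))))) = 82595925 / 6698153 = 12.33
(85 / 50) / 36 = 17 / 360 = 0.05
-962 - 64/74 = -35626/37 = -962.86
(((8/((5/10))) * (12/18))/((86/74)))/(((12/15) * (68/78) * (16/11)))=26455/2924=9.05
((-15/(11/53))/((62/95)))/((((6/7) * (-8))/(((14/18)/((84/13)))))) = 2290925/1178496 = 1.94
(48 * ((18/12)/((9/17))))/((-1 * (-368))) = 17/46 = 0.37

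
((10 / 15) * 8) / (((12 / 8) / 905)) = 3217.78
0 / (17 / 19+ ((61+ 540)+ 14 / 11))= 0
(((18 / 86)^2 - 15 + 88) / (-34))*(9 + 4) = -877877 / 31433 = -27.93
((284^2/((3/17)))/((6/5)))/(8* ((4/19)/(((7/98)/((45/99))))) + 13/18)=1432853840/43037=33293.53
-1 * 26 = -26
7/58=0.12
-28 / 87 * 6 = -56 / 29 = -1.93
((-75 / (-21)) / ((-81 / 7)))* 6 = -50 / 27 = -1.85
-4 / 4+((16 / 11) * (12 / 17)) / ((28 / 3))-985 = -1290530 / 1309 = -985.89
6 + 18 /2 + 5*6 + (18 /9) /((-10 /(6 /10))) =1122 /25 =44.88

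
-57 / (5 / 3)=-171 / 5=-34.20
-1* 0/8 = 0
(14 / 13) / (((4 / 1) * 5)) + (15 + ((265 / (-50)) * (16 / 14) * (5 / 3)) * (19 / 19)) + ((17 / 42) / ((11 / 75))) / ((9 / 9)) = 115891 / 15015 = 7.72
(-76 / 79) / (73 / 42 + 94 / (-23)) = 73416 / 179251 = 0.41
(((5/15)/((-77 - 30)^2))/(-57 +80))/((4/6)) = 1/526654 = 0.00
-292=-292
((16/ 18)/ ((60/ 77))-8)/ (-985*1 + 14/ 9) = 926/ 132765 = 0.01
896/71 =12.62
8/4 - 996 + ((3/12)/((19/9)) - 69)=-80779/76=-1062.88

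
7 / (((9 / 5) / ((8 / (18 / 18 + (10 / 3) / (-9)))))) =840 / 17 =49.41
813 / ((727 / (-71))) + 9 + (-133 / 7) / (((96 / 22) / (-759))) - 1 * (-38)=38064715 / 11632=3272.41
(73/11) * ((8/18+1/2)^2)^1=21097/3564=5.92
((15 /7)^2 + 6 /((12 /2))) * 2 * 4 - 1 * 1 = 2143 /49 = 43.73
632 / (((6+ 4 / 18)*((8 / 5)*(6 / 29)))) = 34365 / 112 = 306.83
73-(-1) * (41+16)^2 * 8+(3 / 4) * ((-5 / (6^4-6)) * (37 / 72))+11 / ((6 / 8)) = 645941147 / 24768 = 26079.67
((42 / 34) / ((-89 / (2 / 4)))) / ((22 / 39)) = -819 / 66572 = -0.01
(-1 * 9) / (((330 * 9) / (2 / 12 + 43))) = -259 / 1980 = -0.13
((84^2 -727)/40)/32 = 6329/1280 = 4.94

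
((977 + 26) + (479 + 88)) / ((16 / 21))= 16485 / 8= 2060.62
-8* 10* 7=-560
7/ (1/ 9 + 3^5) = 0.03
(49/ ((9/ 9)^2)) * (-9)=-441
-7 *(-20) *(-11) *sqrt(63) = -4620 *sqrt(7) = -12223.37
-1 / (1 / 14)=-14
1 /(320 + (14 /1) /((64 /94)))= 16 /5449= 0.00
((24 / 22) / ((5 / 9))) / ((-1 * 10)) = -54 / 275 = -0.20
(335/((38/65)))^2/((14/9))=4267355625/20216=211088.03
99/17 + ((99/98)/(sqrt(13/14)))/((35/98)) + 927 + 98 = 1033.76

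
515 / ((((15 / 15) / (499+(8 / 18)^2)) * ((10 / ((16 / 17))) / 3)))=33318440 / 459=72589.19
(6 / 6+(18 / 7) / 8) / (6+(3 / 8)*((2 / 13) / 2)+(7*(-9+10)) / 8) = 481 / 2513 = 0.19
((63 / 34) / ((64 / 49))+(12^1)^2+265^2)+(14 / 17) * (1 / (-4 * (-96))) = 70370.42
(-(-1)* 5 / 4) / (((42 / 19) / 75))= 2375 / 56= 42.41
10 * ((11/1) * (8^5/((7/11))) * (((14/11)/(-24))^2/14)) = 10240/9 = 1137.78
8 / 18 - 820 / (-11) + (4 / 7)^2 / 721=262284080 / 3497571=74.99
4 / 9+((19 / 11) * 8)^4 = 4804211908 / 131769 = 36459.35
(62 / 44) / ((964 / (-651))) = -0.95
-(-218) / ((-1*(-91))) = 218 / 91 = 2.40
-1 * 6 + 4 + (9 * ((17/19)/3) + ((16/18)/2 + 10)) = 1903/171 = 11.13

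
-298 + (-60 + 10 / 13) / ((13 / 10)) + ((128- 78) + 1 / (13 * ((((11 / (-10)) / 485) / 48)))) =-3572132 / 1859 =-1921.53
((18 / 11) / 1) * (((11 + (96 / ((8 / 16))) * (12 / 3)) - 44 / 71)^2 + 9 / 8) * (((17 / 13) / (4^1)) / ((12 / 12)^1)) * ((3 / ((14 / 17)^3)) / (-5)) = -55099872231175323 / 158243845760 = -348195.99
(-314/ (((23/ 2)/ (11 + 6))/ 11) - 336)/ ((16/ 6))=-93873/ 46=-2040.72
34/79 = 0.43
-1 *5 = -5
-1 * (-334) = 334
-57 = -57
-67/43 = -1.56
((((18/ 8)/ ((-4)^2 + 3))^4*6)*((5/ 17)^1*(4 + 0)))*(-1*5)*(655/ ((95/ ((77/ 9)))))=-551506725/ 1346997856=-0.41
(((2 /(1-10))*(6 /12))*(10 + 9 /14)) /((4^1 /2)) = -149 /252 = -0.59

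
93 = 93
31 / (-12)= -31 / 12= -2.58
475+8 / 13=475.62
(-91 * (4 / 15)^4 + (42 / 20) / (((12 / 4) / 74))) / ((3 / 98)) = 254709742 / 151875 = 1677.10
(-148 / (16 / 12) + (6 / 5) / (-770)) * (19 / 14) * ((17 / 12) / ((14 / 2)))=-11502999 / 377300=-30.49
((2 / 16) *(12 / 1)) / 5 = 3 / 10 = 0.30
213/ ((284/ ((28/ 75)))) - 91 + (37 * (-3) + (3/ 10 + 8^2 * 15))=37929/ 50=758.58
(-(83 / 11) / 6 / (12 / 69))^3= -6956932429 / 18399744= -378.10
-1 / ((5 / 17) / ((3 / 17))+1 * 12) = -0.07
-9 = -9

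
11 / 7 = 1.57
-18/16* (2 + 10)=-27/2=-13.50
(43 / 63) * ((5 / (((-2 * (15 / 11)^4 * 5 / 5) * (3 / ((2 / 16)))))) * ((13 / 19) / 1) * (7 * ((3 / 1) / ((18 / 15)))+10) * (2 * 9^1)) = -90027509 / 12927600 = -6.96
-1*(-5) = 5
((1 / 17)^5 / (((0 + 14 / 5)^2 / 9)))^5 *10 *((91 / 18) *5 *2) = 20823486328125 / 119227202939563200858927351894071138610688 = 0.00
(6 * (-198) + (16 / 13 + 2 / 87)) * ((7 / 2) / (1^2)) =-4697735 / 1131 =-4153.61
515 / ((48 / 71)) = 36565 / 48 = 761.77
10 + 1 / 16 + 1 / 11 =1787 / 176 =10.15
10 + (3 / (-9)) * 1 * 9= 7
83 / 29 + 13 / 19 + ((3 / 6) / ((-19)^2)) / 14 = 1039557 / 293132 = 3.55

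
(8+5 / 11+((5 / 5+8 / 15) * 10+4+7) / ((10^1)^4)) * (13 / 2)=54.97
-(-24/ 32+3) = -9/ 4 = -2.25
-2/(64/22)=-0.69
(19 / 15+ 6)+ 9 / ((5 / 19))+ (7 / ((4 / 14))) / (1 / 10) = 286.47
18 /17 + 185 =3163 /17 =186.06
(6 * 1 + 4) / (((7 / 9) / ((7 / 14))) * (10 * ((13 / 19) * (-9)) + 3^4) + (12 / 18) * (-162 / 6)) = 95 / 116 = 0.82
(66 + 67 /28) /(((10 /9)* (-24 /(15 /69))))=-5745 /10304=-0.56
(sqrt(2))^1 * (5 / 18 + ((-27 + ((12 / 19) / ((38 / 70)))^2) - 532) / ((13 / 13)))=-1307463097 * sqrt(2) / 2345778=-788.24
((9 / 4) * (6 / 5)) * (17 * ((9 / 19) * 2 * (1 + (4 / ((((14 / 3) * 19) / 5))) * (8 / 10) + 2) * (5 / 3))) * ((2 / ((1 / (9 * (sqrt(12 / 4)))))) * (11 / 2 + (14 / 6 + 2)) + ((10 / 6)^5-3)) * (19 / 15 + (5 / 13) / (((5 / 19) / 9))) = 283331792 / 8645 + 5086136772 * sqrt(3) / 8645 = 1051796.31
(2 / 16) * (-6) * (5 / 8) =-15 / 32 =-0.47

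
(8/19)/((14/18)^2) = 648/931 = 0.70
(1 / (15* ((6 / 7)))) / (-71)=-7 / 6390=-0.00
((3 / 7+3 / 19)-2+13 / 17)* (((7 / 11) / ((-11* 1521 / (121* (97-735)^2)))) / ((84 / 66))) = 364914946 / 382109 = 955.00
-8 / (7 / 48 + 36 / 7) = -2688 / 1777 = -1.51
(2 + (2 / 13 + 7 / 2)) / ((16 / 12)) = 441 / 104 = 4.24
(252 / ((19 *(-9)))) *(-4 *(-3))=-336 / 19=-17.68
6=6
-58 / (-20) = 29 / 10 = 2.90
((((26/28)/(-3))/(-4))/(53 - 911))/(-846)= 1/9380448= 0.00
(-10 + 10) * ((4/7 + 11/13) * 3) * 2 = 0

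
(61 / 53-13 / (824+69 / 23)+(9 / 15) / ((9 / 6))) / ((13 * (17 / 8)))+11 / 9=556990349 / 435899295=1.28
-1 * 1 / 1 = -1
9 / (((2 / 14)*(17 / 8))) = 504 / 17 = 29.65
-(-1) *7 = 7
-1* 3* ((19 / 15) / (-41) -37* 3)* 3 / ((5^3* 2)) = 102426 / 25625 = 4.00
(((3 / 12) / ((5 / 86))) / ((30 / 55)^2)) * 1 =14.45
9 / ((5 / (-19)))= -171 / 5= -34.20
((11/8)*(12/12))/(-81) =-11/648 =-0.02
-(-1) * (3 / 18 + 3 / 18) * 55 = 18.33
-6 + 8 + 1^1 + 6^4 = 1299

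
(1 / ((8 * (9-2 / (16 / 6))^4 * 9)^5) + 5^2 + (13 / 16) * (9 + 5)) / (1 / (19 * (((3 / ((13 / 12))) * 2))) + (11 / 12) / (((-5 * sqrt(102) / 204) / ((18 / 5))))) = -2910191254772365331090491235733552696503000 * sqrt(102) / 10771902445271368484264826108127338944160111-6222448406585649556607958234298714647128125 / 3199255026245596439826653354113819666415552967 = -2.73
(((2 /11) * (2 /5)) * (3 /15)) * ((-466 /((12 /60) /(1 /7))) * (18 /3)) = -11184 /385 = -29.05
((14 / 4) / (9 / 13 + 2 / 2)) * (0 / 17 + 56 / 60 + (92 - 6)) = 29666 / 165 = 179.79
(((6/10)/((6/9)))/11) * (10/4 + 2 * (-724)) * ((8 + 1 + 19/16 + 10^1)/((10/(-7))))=58828959/35200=1671.28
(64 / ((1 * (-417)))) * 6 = -128 / 139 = -0.92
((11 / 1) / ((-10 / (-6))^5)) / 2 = 2673 / 6250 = 0.43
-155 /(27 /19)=-2945 /27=-109.07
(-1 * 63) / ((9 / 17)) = -119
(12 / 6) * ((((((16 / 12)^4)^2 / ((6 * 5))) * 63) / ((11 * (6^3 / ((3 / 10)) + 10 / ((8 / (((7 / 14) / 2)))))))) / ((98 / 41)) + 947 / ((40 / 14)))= 662.90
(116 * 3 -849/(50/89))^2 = 3382701921/2500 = 1353080.77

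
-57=-57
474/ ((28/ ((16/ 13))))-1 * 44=-2108/ 91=-23.16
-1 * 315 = -315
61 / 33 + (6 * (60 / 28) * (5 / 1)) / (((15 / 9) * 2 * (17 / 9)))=47354 / 3927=12.06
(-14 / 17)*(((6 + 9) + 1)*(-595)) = 7840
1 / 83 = 0.01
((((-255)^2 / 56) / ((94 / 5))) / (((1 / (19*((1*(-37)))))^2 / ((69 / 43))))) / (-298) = -11086899377625 / 67452896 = -164365.06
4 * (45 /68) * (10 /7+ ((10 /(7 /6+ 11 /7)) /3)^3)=12390030 /1447873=8.56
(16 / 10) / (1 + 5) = 4 / 15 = 0.27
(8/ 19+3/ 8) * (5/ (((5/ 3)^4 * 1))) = 0.52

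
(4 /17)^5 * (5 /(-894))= -2560 /634676079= -0.00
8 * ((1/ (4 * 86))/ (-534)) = -1/ 22962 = -0.00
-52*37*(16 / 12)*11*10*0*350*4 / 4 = 0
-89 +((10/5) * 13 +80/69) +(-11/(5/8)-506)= -201977/345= -585.44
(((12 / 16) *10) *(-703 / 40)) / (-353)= 2109 / 5648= 0.37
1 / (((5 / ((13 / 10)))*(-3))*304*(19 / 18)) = -39 / 144400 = -0.00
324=324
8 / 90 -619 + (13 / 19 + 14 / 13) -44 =-7348682 / 11115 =-661.15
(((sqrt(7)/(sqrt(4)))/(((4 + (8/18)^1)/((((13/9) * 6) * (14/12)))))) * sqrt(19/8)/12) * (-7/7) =-91 * sqrt(266)/3840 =-0.39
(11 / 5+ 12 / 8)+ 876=8797 / 10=879.70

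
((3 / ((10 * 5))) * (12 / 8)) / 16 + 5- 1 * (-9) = 22409 / 1600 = 14.01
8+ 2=10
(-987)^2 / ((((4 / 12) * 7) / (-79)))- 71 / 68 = -2242815443 / 68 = -32982580.04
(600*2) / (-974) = -600 / 487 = -1.23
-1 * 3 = -3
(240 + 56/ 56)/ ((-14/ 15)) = -3615/ 14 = -258.21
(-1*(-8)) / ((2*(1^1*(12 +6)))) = 2 / 9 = 0.22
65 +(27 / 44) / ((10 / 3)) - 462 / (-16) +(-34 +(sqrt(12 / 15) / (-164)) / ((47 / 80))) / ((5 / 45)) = -46627 / 220 - 72*sqrt(5) / 1927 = -212.02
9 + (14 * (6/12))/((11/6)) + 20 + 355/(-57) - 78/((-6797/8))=113710832/4261719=26.68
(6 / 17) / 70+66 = 39273 / 595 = 66.01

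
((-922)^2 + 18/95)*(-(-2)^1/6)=80757998/285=283361.40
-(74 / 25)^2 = -5476 / 625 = -8.76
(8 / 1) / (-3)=-8 / 3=-2.67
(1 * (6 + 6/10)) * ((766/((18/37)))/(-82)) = -155881/1230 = -126.73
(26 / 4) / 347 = 13 / 694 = 0.02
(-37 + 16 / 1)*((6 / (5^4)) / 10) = -63 / 3125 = -0.02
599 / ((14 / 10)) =2995 / 7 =427.86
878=878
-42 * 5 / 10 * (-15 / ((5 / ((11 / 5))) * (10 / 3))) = 2079 / 50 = 41.58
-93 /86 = -1.08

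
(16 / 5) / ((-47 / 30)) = -96 / 47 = -2.04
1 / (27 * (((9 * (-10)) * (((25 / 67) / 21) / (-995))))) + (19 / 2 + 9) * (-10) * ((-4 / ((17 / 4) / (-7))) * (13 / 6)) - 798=-235173673 / 68850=-3415.74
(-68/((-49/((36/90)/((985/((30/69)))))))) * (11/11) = 0.00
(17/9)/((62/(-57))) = -323/186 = -1.74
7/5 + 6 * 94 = 2827/5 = 565.40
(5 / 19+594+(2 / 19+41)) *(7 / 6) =14084 / 19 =741.26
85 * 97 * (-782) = -6447590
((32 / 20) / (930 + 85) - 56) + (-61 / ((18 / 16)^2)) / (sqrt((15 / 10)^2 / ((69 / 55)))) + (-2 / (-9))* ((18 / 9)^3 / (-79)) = -202141712 / 3608325 - 7808* sqrt(3795) / 13365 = -92.01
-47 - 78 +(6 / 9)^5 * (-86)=-33127 / 243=-136.33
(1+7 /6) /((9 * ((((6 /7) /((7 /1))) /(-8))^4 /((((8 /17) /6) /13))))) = 2951578112 /111537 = 26462.77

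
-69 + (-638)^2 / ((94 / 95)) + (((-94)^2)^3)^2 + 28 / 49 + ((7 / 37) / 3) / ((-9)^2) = 1407790852112839244711793497054 / 2958039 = 475920314814253376886441.80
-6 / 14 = -3 / 7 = -0.43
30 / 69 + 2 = 56 / 23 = 2.43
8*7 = 56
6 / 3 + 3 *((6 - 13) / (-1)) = 23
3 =3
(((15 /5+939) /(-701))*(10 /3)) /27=-3140 /18927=-0.17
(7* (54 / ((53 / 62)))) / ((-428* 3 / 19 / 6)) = -222642 / 5671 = -39.26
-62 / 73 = -0.85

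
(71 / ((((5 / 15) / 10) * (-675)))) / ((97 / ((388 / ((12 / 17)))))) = -2414 / 135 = -17.88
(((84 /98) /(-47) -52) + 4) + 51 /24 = -120791 /2632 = -45.89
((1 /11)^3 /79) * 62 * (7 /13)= 434 /1366937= 0.00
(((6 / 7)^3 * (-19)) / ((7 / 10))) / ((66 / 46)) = -314640 / 26411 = -11.91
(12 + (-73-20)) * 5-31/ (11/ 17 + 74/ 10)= -279655/ 684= -408.85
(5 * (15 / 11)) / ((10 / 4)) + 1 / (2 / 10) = 85 / 11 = 7.73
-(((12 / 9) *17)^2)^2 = -21381376 / 81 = -263967.60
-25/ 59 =-0.42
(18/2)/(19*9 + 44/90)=405/7717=0.05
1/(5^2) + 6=151/25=6.04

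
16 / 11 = 1.45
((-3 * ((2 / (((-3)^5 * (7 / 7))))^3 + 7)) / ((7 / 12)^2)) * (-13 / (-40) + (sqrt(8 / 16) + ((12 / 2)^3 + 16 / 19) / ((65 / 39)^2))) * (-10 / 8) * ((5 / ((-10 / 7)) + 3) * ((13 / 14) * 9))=-4094214844525 / 162030456-6528752165 * sqrt(2) / 40507614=-25496.11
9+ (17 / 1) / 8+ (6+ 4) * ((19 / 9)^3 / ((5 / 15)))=570347 / 1944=293.39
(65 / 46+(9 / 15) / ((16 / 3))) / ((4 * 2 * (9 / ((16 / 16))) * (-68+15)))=-2807 / 7021440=-0.00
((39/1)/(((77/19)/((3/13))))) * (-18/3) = -1026/77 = -13.32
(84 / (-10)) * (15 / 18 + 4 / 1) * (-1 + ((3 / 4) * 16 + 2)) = -2639 / 5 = -527.80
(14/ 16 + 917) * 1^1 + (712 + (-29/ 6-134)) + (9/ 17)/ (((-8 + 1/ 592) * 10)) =1491.04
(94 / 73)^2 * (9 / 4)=19881 / 5329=3.73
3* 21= 63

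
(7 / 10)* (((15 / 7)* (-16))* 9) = -216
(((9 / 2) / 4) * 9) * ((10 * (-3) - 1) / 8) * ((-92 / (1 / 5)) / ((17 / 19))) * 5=27432675 / 272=100855.42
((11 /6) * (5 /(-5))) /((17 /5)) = -55 /102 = -0.54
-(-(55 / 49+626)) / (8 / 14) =30729 / 28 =1097.46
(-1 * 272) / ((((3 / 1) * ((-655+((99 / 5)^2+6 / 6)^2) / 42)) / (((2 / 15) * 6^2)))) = -0.12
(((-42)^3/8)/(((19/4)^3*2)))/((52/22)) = -1629936/89167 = -18.28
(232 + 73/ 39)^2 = 83192641/ 1521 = 54696.02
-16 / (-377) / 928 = 1 / 21866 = 0.00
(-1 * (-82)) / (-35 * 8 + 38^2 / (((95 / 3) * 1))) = -205 / 586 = -0.35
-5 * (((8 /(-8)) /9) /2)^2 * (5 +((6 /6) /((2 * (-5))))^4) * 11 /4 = -183337 /864000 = -0.21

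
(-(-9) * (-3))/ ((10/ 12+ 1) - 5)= 162/ 19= 8.53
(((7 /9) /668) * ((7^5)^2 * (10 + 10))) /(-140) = -282475249 /6012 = -46985.24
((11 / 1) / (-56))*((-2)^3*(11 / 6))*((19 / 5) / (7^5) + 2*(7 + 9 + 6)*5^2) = 11185060799 / 3529470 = 3169.05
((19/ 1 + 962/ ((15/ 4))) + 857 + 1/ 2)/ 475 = 1789/ 750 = 2.39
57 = 57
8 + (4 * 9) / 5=76 / 5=15.20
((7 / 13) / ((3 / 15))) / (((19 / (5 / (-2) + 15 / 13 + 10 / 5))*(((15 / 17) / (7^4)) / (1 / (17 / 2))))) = 285719 / 9633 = 29.66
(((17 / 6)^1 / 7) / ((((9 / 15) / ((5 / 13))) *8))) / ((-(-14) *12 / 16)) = 425 / 137592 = 0.00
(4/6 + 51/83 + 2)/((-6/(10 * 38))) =-155230/747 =-207.80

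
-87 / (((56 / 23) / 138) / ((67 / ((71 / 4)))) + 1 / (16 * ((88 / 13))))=-13024877184 / 2082053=-6255.79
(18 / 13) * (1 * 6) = 108 / 13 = 8.31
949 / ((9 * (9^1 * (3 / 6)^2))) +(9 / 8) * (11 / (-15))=149167 / 3240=46.04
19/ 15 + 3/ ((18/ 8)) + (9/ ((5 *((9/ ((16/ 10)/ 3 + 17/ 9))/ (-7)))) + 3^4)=18047/ 225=80.21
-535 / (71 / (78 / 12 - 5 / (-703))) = -4894715 / 99826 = -49.03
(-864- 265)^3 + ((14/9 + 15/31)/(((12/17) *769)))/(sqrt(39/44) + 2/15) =-2654974277424114791/1844924049 + 241825 *sqrt(429)/1229949366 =-1439069689.00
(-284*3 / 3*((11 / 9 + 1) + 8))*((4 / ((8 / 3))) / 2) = -6532 / 3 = -2177.33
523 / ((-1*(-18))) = 523 / 18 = 29.06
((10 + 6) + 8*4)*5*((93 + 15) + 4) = 26880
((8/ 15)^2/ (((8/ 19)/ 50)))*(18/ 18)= 304/ 9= 33.78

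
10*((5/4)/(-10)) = -1.25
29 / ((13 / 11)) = 319 / 13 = 24.54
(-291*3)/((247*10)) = -873/2470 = -0.35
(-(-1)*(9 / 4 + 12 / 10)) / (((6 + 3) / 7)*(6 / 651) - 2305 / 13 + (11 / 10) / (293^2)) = -116972954007 / 6011251281346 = -0.02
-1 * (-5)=5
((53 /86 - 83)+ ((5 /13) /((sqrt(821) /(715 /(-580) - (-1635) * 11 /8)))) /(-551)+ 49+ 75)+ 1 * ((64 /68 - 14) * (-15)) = 347223 /1462 - 2606395 * sqrt(821) /1364350936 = 237.44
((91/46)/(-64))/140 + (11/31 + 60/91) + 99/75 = 1938358203/830502400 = 2.33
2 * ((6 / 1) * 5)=60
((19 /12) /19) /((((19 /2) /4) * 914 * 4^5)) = 1 /26674176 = 0.00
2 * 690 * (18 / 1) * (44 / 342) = 60720 / 19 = 3195.79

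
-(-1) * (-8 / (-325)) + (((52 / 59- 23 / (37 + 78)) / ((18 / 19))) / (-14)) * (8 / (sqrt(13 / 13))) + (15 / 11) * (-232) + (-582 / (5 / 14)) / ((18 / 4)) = -678.88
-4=-4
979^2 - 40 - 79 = 958322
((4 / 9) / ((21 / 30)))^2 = 1600 / 3969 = 0.40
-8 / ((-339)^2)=-8 / 114921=-0.00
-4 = -4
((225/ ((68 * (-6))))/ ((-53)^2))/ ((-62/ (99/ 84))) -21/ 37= -13926975369/ 24538165568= -0.57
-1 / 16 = -0.06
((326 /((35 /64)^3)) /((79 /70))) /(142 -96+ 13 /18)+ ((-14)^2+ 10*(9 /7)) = 20074940134 /81387775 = 246.66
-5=-5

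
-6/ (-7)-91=-631/ 7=-90.14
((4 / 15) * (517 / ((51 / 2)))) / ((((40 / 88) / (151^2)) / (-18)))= -2074708592 / 425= -4881667.28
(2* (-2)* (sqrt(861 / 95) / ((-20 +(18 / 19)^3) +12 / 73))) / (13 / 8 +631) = 52706* sqrt(81795) / 15034484955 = 0.00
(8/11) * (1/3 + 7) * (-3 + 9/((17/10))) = 208/17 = 12.24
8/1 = 8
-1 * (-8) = 8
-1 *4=-4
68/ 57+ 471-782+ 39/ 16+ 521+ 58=247727/ 912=271.63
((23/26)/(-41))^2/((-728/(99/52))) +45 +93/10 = 11679357615969/215089463680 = 54.30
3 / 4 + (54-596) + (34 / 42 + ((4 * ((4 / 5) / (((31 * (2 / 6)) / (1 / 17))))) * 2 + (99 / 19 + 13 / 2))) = -2223399439 / 4205460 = -528.69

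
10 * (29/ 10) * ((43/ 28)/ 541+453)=199000523/ 15148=13137.08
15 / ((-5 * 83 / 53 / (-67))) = 10653 / 83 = 128.35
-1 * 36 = -36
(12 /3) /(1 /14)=56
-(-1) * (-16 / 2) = -8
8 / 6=4 / 3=1.33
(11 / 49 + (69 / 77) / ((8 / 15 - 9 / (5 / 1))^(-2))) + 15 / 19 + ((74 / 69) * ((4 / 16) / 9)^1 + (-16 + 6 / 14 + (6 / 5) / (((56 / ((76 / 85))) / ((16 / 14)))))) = -2018342797 / 154448910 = -13.07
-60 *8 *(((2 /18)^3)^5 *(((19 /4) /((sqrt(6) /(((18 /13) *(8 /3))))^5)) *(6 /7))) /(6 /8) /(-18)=398458880 *sqrt(6) /178373850920576526033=0.00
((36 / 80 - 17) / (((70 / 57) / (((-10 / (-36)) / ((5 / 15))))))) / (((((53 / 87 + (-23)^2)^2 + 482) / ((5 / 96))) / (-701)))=11122870047 / 7621899385856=0.00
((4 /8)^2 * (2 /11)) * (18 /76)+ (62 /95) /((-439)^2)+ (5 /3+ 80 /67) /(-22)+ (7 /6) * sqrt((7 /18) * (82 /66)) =-19311059477 /161920329780+ 7 * sqrt(18942) /1188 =0.69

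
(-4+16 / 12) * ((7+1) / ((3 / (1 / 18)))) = -0.40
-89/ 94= -0.95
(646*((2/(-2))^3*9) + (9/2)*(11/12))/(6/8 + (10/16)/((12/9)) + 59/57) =-10597212/4111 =-2577.77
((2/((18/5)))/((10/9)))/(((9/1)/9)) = 1/2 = 0.50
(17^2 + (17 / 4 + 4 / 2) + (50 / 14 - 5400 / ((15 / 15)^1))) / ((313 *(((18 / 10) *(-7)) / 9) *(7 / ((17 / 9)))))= 4046935 / 1288308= 3.14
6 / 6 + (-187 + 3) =-183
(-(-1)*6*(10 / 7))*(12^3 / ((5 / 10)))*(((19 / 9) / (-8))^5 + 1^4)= 9662207665 / 326592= 29584.95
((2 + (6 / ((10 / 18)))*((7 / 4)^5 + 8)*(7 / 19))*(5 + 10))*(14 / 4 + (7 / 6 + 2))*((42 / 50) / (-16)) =-101263911 / 194560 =-520.48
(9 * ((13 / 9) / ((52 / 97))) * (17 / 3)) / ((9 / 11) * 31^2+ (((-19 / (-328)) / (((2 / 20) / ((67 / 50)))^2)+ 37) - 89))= 2187350 / 11853459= 0.18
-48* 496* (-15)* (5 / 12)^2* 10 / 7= 620000 / 7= 88571.43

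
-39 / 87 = -13 / 29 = -0.45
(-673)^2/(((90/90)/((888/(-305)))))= -402200952/305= -1318691.65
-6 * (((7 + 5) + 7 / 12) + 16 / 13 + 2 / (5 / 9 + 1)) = -16489 / 182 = -90.60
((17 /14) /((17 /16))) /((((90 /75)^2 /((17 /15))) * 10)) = 17 /189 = 0.09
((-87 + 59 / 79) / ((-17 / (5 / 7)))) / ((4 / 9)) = 153315 / 18802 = 8.15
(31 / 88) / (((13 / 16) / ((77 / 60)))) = 217 / 390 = 0.56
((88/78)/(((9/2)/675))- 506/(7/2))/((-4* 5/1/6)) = -3366/455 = -7.40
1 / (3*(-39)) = -1 / 117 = -0.01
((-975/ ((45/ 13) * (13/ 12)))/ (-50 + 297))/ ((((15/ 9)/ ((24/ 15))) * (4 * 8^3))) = -3/ 6080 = -0.00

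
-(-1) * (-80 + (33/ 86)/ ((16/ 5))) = -109915/ 1376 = -79.88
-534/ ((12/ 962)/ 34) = -1455506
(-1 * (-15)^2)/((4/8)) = -450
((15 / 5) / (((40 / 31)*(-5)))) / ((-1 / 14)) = 651 / 100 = 6.51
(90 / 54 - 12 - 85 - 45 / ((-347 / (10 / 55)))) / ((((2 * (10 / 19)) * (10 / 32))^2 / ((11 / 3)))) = -6303880192 / 1951875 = -3229.65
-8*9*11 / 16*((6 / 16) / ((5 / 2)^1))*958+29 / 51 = -7254833 / 1020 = -7112.58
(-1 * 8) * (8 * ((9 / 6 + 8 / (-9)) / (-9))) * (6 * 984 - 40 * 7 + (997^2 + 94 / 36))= 3166845616 / 729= 4344095.50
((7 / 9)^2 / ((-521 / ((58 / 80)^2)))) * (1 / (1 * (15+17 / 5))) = -41209 / 1242397440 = -0.00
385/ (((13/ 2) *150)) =77/ 195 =0.39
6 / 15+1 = 7 / 5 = 1.40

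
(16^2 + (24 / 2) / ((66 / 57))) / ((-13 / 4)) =-11720 / 143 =-81.96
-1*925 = -925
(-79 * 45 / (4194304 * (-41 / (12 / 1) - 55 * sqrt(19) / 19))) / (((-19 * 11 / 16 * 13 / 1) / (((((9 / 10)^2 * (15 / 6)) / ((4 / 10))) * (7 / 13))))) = 247929255 / 786857511092224 - 90705825 * sqrt(19) / 339779379789824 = -0.00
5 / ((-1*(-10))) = 1 / 2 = 0.50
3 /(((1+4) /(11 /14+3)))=159 /70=2.27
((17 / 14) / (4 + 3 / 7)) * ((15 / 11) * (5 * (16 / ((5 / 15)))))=30600 / 341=89.74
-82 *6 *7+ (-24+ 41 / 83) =-287803 / 83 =-3467.51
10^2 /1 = 100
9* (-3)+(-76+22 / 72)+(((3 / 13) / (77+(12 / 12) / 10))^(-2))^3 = 1390781335747699.54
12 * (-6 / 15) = -24 / 5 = -4.80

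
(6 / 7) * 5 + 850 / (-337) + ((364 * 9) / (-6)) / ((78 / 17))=-276561 / 2359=-117.24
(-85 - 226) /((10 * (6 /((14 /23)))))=-2177 /690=-3.16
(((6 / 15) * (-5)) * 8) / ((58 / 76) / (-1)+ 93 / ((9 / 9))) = -608 / 3505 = -0.17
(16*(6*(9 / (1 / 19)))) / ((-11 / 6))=-98496 / 11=-8954.18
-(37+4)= -41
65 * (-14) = -910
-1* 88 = -88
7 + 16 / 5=51 / 5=10.20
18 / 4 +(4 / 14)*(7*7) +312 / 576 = 457 / 24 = 19.04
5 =5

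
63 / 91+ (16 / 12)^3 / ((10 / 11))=5791 / 1755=3.30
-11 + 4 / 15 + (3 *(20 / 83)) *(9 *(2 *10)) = 148637 / 1245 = 119.39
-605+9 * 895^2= 7208620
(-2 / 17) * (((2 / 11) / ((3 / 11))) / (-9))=4 / 459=0.01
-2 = -2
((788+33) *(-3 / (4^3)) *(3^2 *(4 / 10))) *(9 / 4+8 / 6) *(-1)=317727 / 640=496.45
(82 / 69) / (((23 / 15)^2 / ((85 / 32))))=261375 / 194672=1.34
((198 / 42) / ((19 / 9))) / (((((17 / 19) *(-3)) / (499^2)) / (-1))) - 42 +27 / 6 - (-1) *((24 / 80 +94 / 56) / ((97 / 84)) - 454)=23855029963 / 115430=206662.31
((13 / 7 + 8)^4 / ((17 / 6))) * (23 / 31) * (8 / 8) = 2472.14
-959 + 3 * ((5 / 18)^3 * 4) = -465949 / 486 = -958.74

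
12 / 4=3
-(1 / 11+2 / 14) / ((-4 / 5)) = 45 / 154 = 0.29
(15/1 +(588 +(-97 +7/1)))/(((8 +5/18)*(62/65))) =300105/4619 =64.97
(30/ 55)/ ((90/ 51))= 17/ 55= 0.31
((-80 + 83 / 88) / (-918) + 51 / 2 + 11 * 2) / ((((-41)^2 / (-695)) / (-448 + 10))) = 21670592755 / 2514776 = 8617.31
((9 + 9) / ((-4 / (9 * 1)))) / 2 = -81 / 4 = -20.25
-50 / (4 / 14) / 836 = -175 / 836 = -0.21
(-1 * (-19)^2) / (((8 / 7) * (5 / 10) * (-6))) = 2527 / 24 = 105.29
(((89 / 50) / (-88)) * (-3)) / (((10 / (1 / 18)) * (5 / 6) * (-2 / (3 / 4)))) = -0.00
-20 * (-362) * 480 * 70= 243264000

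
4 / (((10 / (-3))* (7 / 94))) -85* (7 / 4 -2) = 719 / 140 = 5.14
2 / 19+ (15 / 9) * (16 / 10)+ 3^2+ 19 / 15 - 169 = -44449 / 285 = -155.96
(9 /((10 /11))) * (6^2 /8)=891 /20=44.55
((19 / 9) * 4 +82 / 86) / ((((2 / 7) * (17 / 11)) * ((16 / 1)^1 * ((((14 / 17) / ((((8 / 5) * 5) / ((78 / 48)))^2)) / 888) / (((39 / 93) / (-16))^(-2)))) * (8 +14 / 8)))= 745814831398912 / 143690391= 5190429.41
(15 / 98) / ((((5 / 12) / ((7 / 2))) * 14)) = 9 / 98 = 0.09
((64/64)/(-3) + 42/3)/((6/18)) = 41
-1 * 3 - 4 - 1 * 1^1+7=-1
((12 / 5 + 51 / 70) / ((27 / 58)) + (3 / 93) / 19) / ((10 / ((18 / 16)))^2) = 2806263 / 32984000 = 0.09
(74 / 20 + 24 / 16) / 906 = 13 / 2265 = 0.01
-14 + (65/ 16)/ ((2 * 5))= -435/ 32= -13.59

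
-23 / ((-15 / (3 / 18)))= 23 / 90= 0.26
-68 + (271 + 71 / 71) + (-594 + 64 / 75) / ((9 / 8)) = -218188 / 675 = -323.24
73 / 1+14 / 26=956 / 13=73.54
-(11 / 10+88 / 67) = -1617 / 670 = -2.41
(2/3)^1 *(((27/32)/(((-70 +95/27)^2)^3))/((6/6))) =0.00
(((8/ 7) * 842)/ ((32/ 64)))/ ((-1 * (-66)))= 6736/ 231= 29.16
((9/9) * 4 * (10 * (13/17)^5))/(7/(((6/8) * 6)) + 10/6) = 133665480/41175853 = 3.25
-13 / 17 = -0.76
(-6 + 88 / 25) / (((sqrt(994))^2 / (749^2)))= -2484433 / 1775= -1399.68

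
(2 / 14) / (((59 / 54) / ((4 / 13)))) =216 / 5369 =0.04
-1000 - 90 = -1090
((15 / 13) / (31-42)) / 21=-5 / 1001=-0.00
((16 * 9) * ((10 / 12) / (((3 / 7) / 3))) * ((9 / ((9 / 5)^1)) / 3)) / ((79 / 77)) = 107800 / 79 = 1364.56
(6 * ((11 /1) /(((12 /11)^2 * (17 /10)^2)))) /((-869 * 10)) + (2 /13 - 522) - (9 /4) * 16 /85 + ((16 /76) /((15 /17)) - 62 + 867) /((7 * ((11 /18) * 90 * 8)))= -4121251521167 /7894959800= -522.01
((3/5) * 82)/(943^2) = 6/108445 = 0.00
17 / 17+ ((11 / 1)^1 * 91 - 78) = 924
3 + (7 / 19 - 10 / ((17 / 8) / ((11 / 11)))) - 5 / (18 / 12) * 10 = -33596 / 969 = -34.67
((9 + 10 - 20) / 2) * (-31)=31 / 2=15.50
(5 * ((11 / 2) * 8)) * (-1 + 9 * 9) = 17600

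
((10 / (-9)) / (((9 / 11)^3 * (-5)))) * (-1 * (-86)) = 228932 / 6561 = 34.89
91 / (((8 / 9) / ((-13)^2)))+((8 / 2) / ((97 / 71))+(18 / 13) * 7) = 174663583 / 10088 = 17314.00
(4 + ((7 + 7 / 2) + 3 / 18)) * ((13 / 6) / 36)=143 / 162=0.88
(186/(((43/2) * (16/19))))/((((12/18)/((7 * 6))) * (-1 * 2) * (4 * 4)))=-111321/5504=-20.23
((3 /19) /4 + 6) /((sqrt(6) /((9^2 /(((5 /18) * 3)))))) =37179 * sqrt(6) /380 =239.66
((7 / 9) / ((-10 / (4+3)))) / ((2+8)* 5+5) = -49 / 4950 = -0.01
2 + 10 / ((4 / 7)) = 39 / 2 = 19.50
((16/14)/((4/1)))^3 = 8/343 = 0.02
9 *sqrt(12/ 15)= 18 *sqrt(5)/ 5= 8.05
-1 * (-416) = 416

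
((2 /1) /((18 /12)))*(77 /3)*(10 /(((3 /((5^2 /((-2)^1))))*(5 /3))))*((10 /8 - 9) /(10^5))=2387 /36000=0.07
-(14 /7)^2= -4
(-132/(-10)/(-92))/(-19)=33/4370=0.01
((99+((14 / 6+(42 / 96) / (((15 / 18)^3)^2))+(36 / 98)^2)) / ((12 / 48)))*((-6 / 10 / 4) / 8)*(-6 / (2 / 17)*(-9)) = -663654624678 / 187578125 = -3538.02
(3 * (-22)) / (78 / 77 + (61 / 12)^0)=-5082 / 155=-32.79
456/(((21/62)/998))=9405152/7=1343593.14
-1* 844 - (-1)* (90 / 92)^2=-1783879 / 2116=-843.04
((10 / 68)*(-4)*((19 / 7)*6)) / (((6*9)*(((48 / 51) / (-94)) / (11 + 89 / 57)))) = 42065 / 189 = 222.57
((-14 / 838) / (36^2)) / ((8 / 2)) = -7 / 2172096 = -0.00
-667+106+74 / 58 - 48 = -17624 / 29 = -607.72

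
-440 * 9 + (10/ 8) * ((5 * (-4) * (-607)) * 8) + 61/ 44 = 117441.39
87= 87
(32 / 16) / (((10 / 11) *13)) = 11 / 65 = 0.17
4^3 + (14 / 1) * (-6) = -20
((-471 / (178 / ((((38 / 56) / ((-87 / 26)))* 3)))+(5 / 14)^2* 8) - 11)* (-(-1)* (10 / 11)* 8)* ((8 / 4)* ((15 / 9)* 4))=-1129087200 / 1391159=-811.62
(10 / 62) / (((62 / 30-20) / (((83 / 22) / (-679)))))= 6225 / 124567982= 0.00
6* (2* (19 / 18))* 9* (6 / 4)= 171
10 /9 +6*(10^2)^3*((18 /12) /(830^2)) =878890 /62001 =14.18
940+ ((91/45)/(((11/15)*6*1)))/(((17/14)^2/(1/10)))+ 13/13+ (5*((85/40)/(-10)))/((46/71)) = 98907074119/105288480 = 939.39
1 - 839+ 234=-604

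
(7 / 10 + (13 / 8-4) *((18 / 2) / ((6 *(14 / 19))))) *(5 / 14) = -4631 / 3136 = -1.48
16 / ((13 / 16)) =256 / 13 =19.69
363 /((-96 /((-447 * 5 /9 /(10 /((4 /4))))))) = 18029 /192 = 93.90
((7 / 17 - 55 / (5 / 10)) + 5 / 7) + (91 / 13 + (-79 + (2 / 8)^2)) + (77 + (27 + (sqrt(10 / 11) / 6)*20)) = -146249 / 1904 + 10*sqrt(110) / 33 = -73.63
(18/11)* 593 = 10674/11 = 970.36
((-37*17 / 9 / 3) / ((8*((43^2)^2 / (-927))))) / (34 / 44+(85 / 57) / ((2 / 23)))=0.00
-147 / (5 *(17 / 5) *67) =-147 / 1139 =-0.13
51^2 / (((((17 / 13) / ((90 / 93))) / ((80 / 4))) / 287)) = 342505800 / 31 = 11048574.19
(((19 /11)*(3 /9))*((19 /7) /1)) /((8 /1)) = 361 /1848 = 0.20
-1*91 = -91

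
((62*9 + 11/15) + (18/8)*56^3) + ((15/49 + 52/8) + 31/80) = 4653454661/11760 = 395701.93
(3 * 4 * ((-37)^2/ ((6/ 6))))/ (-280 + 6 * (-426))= -4107/ 709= -5.79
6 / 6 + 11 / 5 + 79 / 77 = 1627 / 385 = 4.23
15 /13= 1.15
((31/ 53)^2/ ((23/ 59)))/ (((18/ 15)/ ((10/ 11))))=1417475/ 2132031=0.66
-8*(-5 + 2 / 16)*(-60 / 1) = -2340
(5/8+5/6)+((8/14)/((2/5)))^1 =485/168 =2.89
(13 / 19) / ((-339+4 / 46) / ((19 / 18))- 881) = -299 / 525307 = -0.00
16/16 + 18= 19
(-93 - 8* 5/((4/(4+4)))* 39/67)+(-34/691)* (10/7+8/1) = -140.03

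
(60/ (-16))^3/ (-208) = 3375/ 13312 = 0.25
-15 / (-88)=15 / 88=0.17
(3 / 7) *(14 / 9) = 2 / 3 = 0.67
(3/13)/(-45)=-1/195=-0.01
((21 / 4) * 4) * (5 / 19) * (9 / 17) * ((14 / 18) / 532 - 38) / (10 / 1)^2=-545811 / 490960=-1.11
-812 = -812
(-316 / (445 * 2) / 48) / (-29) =79 / 309720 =0.00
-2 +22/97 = -172/97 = -1.77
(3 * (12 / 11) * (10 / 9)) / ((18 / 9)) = 20 / 11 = 1.82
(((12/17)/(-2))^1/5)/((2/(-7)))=21/85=0.25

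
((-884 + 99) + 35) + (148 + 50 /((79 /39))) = -45608 /79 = -577.32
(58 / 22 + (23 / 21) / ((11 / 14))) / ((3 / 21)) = 931 / 33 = 28.21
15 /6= 5 /2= 2.50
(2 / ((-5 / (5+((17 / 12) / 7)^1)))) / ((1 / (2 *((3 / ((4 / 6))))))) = -1311 / 70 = -18.73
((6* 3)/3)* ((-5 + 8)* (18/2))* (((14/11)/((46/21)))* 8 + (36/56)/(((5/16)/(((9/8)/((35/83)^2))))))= 31038758874/10847375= 2861.41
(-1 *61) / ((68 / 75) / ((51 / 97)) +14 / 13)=-21.78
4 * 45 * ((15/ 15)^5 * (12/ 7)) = 2160/ 7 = 308.57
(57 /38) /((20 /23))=69 /40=1.72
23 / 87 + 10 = 893 / 87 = 10.26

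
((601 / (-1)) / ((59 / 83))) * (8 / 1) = -6763.80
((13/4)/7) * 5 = 65/28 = 2.32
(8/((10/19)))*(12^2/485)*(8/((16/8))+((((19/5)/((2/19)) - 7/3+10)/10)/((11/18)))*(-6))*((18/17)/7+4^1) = -8277100416/11336875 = -730.10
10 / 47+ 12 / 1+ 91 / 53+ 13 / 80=14.09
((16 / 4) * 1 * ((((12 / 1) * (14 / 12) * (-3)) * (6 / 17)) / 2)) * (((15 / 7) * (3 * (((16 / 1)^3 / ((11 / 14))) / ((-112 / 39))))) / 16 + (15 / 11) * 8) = 21299.68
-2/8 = -1/4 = -0.25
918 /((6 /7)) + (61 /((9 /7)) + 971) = 18805 /9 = 2089.44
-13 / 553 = -0.02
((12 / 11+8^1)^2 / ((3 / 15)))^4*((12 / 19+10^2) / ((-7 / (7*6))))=-71700000000000000000000 / 4072818739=-17604515347914.68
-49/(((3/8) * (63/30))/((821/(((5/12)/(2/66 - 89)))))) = 1079884288/99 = 10907922.10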